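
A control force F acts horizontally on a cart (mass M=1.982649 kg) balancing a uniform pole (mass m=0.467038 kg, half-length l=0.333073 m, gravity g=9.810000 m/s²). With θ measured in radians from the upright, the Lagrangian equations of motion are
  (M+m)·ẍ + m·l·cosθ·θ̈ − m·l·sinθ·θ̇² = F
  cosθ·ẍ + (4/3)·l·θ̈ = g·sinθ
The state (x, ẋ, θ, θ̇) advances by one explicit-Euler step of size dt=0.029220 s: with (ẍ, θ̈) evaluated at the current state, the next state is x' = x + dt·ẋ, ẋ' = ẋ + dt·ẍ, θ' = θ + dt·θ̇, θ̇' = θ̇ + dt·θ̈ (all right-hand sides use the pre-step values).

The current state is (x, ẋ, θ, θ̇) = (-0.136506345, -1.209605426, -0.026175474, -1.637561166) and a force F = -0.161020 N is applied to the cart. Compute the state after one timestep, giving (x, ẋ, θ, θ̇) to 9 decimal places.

(-0.171851016, -1.210747059, -0.074025011, -1.651884724)

sinθ=-0.026172485, cosθ=0.999657442
temp = (F + m·l·θ̇²·sinθ)/(M+m) = (-0.161020 + -0.010917713)/2.449687 = -0.070187625
θ̈ = (g·sinθ − cosθ·temp)/(l·(4/3 − m·cos²θ/(M+m))) = -0.490197073
ẍ = temp − m·l·θ̈·cosθ/(M+m) = -0.039070249
Euler: x'=-0.136506345+0.029220·-1.209605426=-0.171851016, ẋ'=-1.209605426+0.029220·-0.039070249=-1.210747059
       θ'=-0.026175474+0.029220·-1.637561166=-0.074025011, θ̇'=-1.637561166+0.029220·-0.490197073=-1.651884724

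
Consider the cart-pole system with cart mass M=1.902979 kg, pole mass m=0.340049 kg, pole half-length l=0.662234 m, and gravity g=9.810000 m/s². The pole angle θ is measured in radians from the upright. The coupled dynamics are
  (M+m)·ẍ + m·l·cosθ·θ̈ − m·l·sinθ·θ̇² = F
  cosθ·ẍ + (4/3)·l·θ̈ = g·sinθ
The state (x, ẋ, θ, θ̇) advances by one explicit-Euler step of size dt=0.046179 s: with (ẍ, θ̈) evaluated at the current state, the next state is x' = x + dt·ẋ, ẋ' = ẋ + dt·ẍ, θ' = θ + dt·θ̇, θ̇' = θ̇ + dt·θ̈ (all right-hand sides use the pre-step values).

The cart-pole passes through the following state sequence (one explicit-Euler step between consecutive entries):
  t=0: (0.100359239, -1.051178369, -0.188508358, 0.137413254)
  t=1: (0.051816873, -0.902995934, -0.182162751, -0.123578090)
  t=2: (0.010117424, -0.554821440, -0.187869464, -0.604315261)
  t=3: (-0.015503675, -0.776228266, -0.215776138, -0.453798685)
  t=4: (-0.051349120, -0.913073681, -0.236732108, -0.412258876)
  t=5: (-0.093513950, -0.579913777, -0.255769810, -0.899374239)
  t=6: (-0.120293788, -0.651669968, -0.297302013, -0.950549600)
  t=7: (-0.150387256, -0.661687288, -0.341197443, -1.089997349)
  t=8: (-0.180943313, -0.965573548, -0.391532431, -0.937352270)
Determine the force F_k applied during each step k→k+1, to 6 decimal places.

step 0→1:
  ẍ = (ẋ'−ẋ)/dt = (-0.902995934−-1.051178369)/0.046179 = 3.208871
  θ̈ = (θ̇'−θ̇)/dt = (-0.123578090−0.137413254)/0.046179 = -5.651732
  sinθ=-0.187394, cosθ=0.982285
  F = (M+m)·ẍ + m·l·cosθ·θ̈ − m·l·sinθ·θ̇² = 7.197587 + -1.250178 − -0.000797 = 5.948205
step 1→2:
  ẍ = (ẋ'−ẋ)/dt = (-0.554821440−-0.902995934)/0.046179 = 7.539672
  θ̈ = (θ̇'−θ̇)/dt = (-0.604315261−-0.123578090)/0.046179 = -10.410298
  sinθ=-0.181157, cosθ=0.983454
  F = (M+m)·ẍ + m·l·cosθ·θ̈ − m·l·sinθ·θ̇² = 16.911694 + -2.305527 − -0.000623 = 14.606790
step 2→3:
  ẍ = (ẋ'−ẋ)/dt = (-0.776228266−-0.554821440)/0.046179 = -4.794535
  θ̈ = (θ̇'−θ̇)/dt = (-0.453798685−-0.604315261)/0.046179 = 3.259416
  sinθ=-0.186766, cosθ=0.982404
  F = (M+m)·ẍ + m·l·cosθ·θ̈ − m·l·sinθ·θ̇² = -10.754276 + 0.721079 − -0.015360 = -10.017837
step 3→4:
  ẍ = (ẋ'−ẋ)/dt = (-0.913073681−-0.776228266)/0.046179 = -2.963369
  θ̈ = (θ̇'−θ̇)/dt = (-0.412258876−-0.453798685)/0.046179 = 0.899539
  sinθ=-0.214106, cosθ=0.976811
  F = (M+m)·ẍ + m·l·cosθ·θ̈ − m·l·sinθ·θ̇² = -6.646920 + 0.197872 − -0.009929 = -6.439119
step 4→5:
  ẍ = (ẋ'−ẋ)/dt = (-0.579913777−-0.913073681)/0.046179 = 7.214533
  θ̈ = (θ̇'−θ̇)/dt = (-0.899374239−-0.412258876)/0.046179 = -10.548417
  sinθ=-0.234527, cosθ=0.972110
  F = (M+m)·ẍ + m·l·cosθ·θ̈ − m·l·sinθ·θ̇² = 16.182399 + -2.309168 − -0.008976 = 13.882207
step 5→6:
  ẍ = (ẋ'−ẋ)/dt = (-0.651669968−-0.579913777)/0.046179 = -1.553871
  θ̈ = (θ̇'−θ̇)/dt = (-0.950549600−-0.899374239)/0.046179 = -1.108196
  sinθ=-0.252990, cosθ=0.967469
  F = (M+m)·ẍ + m·l·cosθ·θ̈ − m·l·sinθ·θ̇² = -3.485375 + -0.241438 − -0.046083 = -3.680731
step 6→7:
  ẍ = (ẋ'−ẋ)/dt = (-0.661687288−-0.651669968)/0.046179 = -0.216924
  θ̈ = (θ̇'−θ̇)/dt = (-1.089997349−-0.950549600)/0.046179 = -3.019722
  sinθ=-0.292942, cosθ=0.956130
  F = (M+m)·ẍ + m·l·cosθ·θ̈ − m·l·sinθ·θ̇² = -0.486566 + -0.650185 − -0.059605 = -1.077146
step 7→8:
  ẍ = (ẋ'−ẋ)/dt = (-0.965573548−-0.661687288)/0.046179 = -6.580616
  θ̈ = (θ̇'−θ̇)/dt = (-0.937352270−-1.089997349)/0.046179 = 3.305509
  sinθ=-0.334616, cosθ=0.942355
  F = (M+m)·ẍ + m·l·cosθ·θ̈ − m·l·sinθ·θ̇² = -14.760506 + 0.701464 − -0.089526 = -13.969515

F_0 = 5.948205 N
F_1 = 14.606790 N
F_2 = -10.017837 N
F_3 = -6.439119 N
F_4 = 13.882207 N
F_5 = -3.680731 N
F_6 = -1.077146 N
F_7 = -13.969515 N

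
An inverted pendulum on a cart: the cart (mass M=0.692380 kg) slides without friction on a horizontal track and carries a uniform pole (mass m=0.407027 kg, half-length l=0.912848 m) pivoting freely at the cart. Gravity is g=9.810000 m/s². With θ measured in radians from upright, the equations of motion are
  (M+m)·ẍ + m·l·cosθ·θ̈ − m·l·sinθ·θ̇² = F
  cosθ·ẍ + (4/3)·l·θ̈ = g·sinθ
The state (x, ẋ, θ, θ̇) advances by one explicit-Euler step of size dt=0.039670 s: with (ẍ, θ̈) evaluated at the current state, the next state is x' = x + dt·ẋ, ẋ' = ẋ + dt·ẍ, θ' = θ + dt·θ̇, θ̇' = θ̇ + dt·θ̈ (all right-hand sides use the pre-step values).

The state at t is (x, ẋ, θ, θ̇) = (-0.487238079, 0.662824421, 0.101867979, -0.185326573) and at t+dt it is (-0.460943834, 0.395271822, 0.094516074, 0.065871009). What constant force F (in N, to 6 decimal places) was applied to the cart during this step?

F = -5.075652 N

ẍ = (ẋ'−ẋ)/dt = (0.395271822−0.662824421)/0.039670 = -6.744457
θ̈ = (θ̇'−θ̇)/dt = (0.065871009−-0.185326573)/0.039670 = 6.332180
sinθ=0.101692, cosθ=0.994816
F = (M+m)·ẍ + m·l·cosθ·θ̈ − m·l·sinθ·θ̇² = -7.414903 + 2.340549 − 0.001298 = -5.075652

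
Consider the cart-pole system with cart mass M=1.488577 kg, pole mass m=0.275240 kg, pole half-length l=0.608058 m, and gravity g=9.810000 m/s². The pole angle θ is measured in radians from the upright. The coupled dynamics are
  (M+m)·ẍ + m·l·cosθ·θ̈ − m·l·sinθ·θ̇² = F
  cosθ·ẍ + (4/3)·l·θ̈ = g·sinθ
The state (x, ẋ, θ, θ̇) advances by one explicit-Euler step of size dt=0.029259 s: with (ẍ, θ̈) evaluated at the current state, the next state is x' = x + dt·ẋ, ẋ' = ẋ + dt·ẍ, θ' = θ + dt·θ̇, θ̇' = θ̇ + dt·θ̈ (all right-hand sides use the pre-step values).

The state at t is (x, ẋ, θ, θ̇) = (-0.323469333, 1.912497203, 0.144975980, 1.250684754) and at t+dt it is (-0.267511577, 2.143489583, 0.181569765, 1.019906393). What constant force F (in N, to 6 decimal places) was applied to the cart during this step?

F = 12.580860 N

ẍ = (ẋ'−ẋ)/dt = (2.143489583−1.912497203)/0.029259 = 7.894746
θ̈ = (θ̇'−θ̇)/dt = (1.019906393−1.250684754)/0.029259 = -7.887432
sinθ=0.144469, cosθ=0.989509
F = (M+m)·ẍ + m·l·cosθ·θ̈ − m·l·sinθ·θ̇² = 13.924888 + -1.306207 − 0.037820 = 12.580860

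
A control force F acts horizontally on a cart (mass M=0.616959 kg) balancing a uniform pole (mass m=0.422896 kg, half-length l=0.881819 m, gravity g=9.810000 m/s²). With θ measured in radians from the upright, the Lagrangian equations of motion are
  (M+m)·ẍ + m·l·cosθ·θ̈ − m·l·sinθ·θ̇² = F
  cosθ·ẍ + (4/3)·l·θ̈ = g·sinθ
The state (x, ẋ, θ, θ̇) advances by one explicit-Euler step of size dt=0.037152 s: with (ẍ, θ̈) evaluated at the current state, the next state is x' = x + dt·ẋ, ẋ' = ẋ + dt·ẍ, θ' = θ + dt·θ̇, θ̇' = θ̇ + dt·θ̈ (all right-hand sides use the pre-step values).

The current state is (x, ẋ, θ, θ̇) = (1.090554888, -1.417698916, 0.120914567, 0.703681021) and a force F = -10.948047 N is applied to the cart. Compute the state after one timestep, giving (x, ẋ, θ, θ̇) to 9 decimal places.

(1.037884538, -1.994843469, 0.147057724, 1.228356739)

sinθ=0.120620147, cosθ=0.992698736
temp = (F + m·l·θ̇²·sinθ)/(M+m) = (-10.948047 + 0.022273300)/1.039855 = -10.507016556
θ̈ = (g·sinθ − cosθ·temp)/(l·(4/3 − m·cos²θ/(M+m))) = 14.122408418
ẍ = temp − m·l·θ̈·cosθ/(M+m) = -15.534683275
Euler: x'=1.090554888+0.037152·-1.417698916=1.037884538, ẋ'=-1.417698916+0.037152·-15.534683275=-1.994843469
       θ'=0.120914567+0.037152·0.703681021=0.147057724, θ̇'=0.703681021+0.037152·14.122408418=1.228356739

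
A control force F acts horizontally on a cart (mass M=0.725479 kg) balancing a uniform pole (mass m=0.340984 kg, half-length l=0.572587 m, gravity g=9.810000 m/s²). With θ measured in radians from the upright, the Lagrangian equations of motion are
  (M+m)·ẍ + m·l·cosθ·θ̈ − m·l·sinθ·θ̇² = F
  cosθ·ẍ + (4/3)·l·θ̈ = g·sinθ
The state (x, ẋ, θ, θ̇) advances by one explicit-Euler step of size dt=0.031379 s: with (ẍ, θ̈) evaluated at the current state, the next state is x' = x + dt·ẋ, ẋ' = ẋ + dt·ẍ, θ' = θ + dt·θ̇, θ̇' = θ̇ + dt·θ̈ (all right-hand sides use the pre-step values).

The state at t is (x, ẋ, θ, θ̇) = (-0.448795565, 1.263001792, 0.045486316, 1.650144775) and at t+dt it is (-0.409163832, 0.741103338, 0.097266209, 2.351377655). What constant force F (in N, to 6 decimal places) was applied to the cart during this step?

ẍ = (ẋ'−ẋ)/dt = (0.741103338−1.263001792)/0.031379 = -16.632093
θ̈ = (θ̇'−θ̇)/dt = (2.351377655−1.650144775)/0.031379 = 22.347203
sinθ=0.045471, cosθ=0.998966
F = (M+m)·ẍ + m·l·cosθ·θ̈ − m·l·sinθ·θ̇² = -17.737512 + 4.358622 − 0.024174 = -13.403064

F = -13.403064 N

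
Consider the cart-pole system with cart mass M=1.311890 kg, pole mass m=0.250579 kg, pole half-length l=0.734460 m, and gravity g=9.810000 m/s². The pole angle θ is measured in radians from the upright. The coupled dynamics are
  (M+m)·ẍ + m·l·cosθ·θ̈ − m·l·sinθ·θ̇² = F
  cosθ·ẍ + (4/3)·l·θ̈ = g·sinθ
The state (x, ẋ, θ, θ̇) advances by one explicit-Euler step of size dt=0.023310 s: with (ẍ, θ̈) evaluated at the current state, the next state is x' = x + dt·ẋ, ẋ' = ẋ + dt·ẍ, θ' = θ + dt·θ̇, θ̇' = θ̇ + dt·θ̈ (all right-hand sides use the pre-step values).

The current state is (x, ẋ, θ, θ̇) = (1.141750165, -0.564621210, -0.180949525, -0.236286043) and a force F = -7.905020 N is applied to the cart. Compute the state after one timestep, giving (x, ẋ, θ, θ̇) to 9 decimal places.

(1.128588845, -0.692608095, -0.186457353, -0.149748195)

sinθ=-0.179963677, cosθ=0.983673256
temp = (F + m·l·θ̇²·sinθ)/(M+m) = (-7.905020 + -0.001849157)/1.562469 = -5.060496661
θ̈ = (g·sinθ − cosθ·temp)/(l·(4/3 − m·cos²θ/(M+m))) = 3.712477408
ẍ = temp − m·l·θ̈·cosθ/(M+m) = -5.490642864
Euler: x'=1.141750165+0.023310·-0.564621210=1.128588845, ẋ'=-0.564621210+0.023310·-5.490642864=-0.692608095
       θ'=-0.180949525+0.023310·-0.236286043=-0.186457353, θ̇'=-0.236286043+0.023310·3.712477408=-0.149748195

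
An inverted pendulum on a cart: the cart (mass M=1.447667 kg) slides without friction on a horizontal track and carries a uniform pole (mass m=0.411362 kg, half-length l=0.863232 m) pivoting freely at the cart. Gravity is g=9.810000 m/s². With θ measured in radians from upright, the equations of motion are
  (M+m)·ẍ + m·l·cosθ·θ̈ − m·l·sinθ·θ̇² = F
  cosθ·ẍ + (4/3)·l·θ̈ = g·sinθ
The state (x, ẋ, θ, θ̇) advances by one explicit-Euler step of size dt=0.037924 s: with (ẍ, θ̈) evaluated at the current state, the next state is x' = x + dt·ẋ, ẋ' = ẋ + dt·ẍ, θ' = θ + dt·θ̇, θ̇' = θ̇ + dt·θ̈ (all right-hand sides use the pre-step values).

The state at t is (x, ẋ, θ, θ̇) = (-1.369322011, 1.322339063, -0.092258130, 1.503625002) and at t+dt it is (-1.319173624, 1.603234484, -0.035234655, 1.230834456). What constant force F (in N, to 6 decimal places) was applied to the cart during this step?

F = 11.300009 N

ẍ = (ẋ'−ẋ)/dt = (1.603234484−1.322339063)/0.037924 = 7.406798
θ̈ = (θ̇'−θ̇)/dt = (1.230834456−1.503625002)/0.037924 = -7.193085
sinθ=-0.092127, cosθ=0.995747
F = (M+m)·ẍ + m·l·cosθ·θ̈ − m·l·sinθ·θ̇² = 13.769453 + -2.543408 − -0.073964 = 11.300009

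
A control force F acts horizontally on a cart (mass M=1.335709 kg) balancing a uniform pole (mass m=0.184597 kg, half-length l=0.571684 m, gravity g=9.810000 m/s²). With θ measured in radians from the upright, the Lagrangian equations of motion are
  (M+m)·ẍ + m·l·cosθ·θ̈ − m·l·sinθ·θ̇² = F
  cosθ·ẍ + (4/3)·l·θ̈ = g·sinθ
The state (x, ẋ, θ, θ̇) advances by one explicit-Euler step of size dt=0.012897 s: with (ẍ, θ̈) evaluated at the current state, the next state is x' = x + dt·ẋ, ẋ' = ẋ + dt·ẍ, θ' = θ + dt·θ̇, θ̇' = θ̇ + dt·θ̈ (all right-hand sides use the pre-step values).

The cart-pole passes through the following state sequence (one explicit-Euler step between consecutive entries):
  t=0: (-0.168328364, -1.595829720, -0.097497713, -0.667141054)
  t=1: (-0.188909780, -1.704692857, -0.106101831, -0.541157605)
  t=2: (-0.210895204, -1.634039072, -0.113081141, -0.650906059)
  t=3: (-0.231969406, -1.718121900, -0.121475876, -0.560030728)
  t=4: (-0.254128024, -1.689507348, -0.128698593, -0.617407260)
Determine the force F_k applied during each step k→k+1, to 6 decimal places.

step 0→1:
  ẍ = (ẋ'−ẋ)/dt = (-1.704692857−-1.595829720)/0.012897 = -8.440966
  θ̈ = (θ̇'−θ̇)/dt = (-0.541157605−-0.667141054)/0.012897 = 9.768431
  sinθ=-0.097343, cosθ=0.995251
  F = (M+m)·ẍ + m·l·cosθ·θ̈ − m·l·sinθ·θ̇² = -12.832851 + 1.025978 − -0.004572 = -11.802301
step 1→2:
  ẍ = (ẋ'−ẋ)/dt = (-1.634039072−-1.704692857)/0.012897 = 5.478312
  θ̈ = (θ̇'−θ̇)/dt = (-0.650906059−-0.541157605)/0.012897 = -8.509611
  sinθ=-0.105903, cosθ=0.994376
  F = (M+m)·ẍ + m·l·cosθ·θ̈ − m·l·sinθ·θ̇² = 8.328710 + -0.892979 − -0.003273 = 7.439004
step 2→3:
  ẍ = (ẋ'−ẋ)/dt = (-1.718121900−-1.634039072)/0.012897 = -6.519565
  θ̈ = (θ̇'−θ̇)/dt = (-0.560030728−-0.650906059)/0.012897 = 7.046238
  sinθ=-0.112840, cosθ=0.993613
  F = (M+m)·ẍ + m·l·cosθ·θ̈ − m·l·sinθ·θ̇² = -9.911734 + 0.738848 − -0.005045 = -9.167840
step 3→4:
  ẍ = (ẋ'−ẋ)/dt = (-1.689507348−-1.718121900)/0.012897 = 2.218698
  θ̈ = (θ̇'−θ̇)/dt = (-0.617407260−-0.560030728)/0.012897 = -4.448828
  sinθ=-0.121177, cosθ=0.992631
  F = (M+m)·ẍ + m·l·cosθ·θ̈ − m·l·sinθ·θ̇² = 3.373100 + -0.466030 − -0.004011 = 2.911081

F_0 = -11.802301 N
F_1 = 7.439004 N
F_2 = -9.167840 N
F_3 = 2.911081 N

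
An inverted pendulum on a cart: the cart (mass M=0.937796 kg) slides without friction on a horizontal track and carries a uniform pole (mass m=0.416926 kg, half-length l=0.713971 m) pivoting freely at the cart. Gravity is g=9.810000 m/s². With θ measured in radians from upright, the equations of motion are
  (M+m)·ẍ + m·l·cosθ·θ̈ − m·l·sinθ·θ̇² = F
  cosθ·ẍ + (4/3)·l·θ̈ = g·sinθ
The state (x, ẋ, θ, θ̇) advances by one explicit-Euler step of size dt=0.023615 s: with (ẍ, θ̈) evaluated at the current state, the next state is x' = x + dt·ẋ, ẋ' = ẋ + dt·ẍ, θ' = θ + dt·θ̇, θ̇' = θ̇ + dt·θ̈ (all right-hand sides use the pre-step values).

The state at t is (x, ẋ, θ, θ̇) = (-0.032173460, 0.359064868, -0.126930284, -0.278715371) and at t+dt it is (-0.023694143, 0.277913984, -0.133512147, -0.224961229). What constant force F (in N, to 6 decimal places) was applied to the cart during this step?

F = -3.980323 N

ẍ = (ẋ'−ẋ)/dt = (0.277913984−0.359064868)/0.023615 = -3.436413
θ̈ = (θ̇'−θ̇)/dt = (-0.224961229−-0.278715371)/0.023615 = 2.276271
sinθ=-0.126590, cosθ=0.991955
F = (M+m)·ẍ + m·l·cosθ·θ̈ − m·l·sinθ·θ̇² = -4.655384 + 0.672134 − -0.002927 = -3.980323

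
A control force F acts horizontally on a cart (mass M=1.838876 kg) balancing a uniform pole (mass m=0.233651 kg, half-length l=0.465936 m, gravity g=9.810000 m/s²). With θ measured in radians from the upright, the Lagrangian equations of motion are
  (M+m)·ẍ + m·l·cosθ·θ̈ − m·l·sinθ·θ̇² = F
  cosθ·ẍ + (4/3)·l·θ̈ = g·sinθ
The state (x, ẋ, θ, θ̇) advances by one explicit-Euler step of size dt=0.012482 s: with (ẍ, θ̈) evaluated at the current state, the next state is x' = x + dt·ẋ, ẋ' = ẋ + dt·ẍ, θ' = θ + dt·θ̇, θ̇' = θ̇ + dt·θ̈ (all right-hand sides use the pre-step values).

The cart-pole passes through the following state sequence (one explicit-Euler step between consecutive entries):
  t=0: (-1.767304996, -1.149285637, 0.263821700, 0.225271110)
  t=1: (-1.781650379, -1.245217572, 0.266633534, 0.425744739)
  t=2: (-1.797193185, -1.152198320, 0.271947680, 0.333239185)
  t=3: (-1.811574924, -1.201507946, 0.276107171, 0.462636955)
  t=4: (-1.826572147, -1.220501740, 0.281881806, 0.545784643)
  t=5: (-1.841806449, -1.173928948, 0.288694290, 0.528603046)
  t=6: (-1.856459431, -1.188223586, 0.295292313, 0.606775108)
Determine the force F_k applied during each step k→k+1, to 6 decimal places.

step 0→1:
  ẍ = (ẋ'−ẋ)/dt = (-1.245217572−-1.149285637)/0.012482 = -7.685622
  θ̈ = (θ̇'−θ̇)/dt = (0.425744739−0.225271110)/0.012482 = 16.061018
  sinθ=0.260772, cosθ=0.965400
  F = (M+m)·ẍ + m·l·cosθ·θ̈ − m·l·sinθ·θ̇² = -15.928659 + 1.688008 − 0.001441 = -14.242092
step 1→2:
  ẍ = (ẋ'−ẋ)/dt = (-1.152198320−-1.245217572)/0.012482 = 7.452271
  θ̈ = (θ̇'−θ̇)/dt = (0.333239185−0.425744739)/0.012482 = -7.411116
  sinθ=0.263485, cosθ=0.964663
  F = (M+m)·ẍ + m·l·cosθ·θ̈ − m·l·sinθ·θ̇² = 15.445034 + -0.778311 − 0.005199 = 14.661523
step 2→3:
  ẍ = (ẋ'−ẋ)/dt = (-1.201507946−-1.152198320)/0.012482 = -3.950459
  θ̈ = (θ̇'−θ̇)/dt = (0.462636955−0.333239185)/0.012482 = 10.366750
  sinθ=0.268608, cosθ=0.963250
  F = (M+m)·ẍ + m·l·cosθ·θ̈ − m·l·sinθ·θ̇² = -8.187432 + 1.087115 − 0.003247 = -7.103565
step 3→4:
  ẍ = (ẋ'−ẋ)/dt = (-1.220501740−-1.201507946)/0.012482 = -1.521695
  θ̈ = (θ̇'−θ̇)/dt = (0.545784643−0.462636955)/0.012482 = 6.661407
  sinθ=0.272612, cosθ=0.962124
  F = (M+m)·ẍ + m·l·cosθ·θ̈ − m·l·sinθ·θ̇² = -3.153754 + 0.697736 − 0.006352 = -2.462370
step 4→5:
  ẍ = (ẋ'−ẋ)/dt = (-1.173928948−-1.220501740)/0.012482 = 3.731196
  θ̈ = (θ̇'−θ̇)/dt = (0.528603046−0.545784643)/0.012482 = -1.376510
  sinθ=0.278164, cosθ=0.960534
  F = (M+m)·ẍ + m·l·cosθ·θ̈ − m·l·sinθ·θ̇² = 7.733005 + -0.143941 − 0.009021 = 7.580043
step 5→6:
  ẍ = (ẋ'−ẋ)/dt = (-1.188223586−-1.173928948)/0.012482 = -1.145220
  θ̈ = (θ̇'−θ̇)/dt = (0.606775108−0.528603046)/0.012482 = 6.262783
  sinθ=0.284701, cosθ=0.958616
  F = (M+m)·ẍ + m·l·cosθ·θ̈ − m·l·sinθ·θ̇² = -2.373500 + 0.653591 − 0.008660 = -1.728569

F_0 = -14.242092 N
F_1 = 14.661523 N
F_2 = -7.103565 N
F_3 = -2.462370 N
F_4 = 7.580043 N
F_5 = -1.728569 N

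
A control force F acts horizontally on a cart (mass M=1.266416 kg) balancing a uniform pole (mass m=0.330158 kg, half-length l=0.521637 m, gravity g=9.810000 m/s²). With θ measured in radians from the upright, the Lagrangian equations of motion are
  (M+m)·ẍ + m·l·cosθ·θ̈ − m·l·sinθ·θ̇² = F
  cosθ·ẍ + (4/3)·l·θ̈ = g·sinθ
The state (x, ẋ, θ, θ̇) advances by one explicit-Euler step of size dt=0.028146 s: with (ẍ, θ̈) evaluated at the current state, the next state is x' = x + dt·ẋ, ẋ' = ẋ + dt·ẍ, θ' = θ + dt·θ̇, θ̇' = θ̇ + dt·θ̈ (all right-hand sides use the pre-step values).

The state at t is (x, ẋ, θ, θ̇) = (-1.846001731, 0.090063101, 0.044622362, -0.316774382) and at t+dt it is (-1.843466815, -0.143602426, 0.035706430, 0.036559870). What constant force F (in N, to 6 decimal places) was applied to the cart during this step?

ẍ = (ẋ'−ẋ)/dt = (-0.143602426−0.090063101)/0.028146 = -8.301909
θ̈ = (θ̇'−θ̇)/dt = (0.036559870−-0.316774382)/0.028146 = 12.553622
sinθ=0.044608, cosθ=0.999005
F = (M+m)·ẍ + m·l·cosθ·θ̈ − m·l·sinθ·θ̇² = -13.254612 + 2.159866 − 0.000771 = -11.095517

F = -11.095517 N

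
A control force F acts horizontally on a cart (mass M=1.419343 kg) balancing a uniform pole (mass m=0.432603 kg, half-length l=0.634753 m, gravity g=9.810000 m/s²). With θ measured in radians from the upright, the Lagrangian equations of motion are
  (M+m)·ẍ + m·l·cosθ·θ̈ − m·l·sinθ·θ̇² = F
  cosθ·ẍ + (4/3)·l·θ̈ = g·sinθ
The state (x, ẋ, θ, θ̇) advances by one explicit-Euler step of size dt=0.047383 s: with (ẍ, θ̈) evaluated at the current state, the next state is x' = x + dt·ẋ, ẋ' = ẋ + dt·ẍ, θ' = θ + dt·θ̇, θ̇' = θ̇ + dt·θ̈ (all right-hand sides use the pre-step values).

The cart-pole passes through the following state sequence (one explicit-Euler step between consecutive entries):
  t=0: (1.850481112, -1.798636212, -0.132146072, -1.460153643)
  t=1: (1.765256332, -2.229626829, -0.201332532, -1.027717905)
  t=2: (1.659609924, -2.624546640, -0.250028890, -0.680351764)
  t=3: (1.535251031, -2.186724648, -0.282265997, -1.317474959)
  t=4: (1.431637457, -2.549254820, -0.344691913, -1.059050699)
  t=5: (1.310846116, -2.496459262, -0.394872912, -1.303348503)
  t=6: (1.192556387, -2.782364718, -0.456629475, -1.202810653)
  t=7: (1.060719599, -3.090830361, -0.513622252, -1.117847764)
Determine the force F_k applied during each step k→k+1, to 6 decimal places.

F_0 = -14.283738 N
F_1 = -13.404878 N
F_2 = 13.566077 N
F_3 = -12.598228 N
F_4 = 0.835074 N
F_5 = -10.457255 N
F_6 = -11.439158 N

step 0→1:
  ẍ = (ẋ'−ẋ)/dt = (-2.229626829−-1.798636212)/0.047383 = -9.095891
  θ̈ = (θ̇'−θ̇)/dt = (-1.027717905−-1.460153643)/0.047383 = 9.126390
  sinθ=-0.131762, cosθ=0.991281
  F = (M+m)·ẍ + m·l·cosθ·θ̈ − m·l·sinθ·θ̇² = -16.845099 + 2.484221 − -0.077140 = -14.283738
step 1→2:
  ẍ = (ẋ'−ẋ)/dt = (-2.624546640−-2.229626829)/0.047383 = -8.334631
  θ̈ = (θ̇'−θ̇)/dt = (-0.680351764−-1.027717905)/0.047383 = 7.331029
  sinθ=-0.199975, cosθ=0.979801
  F = (M+m)·ẍ + m·l·cosθ·θ̈ − m·l·sinθ·θ̇² = -15.435286 + 1.972409 − -0.057999 = -13.404878
step 2→3:
  ẍ = (ẋ'−ẋ)/dt = (-2.186724648−-2.624546640)/0.047383 = 9.240065
  θ̈ = (θ̇'−θ̇)/dt = (-1.317474959−-0.680351764)/0.047383 = -13.446240
  sinθ=-0.247432, cosθ=0.968905
  F = (M+m)·ẍ + m·l·cosθ·θ̈ − m·l·sinθ·θ̇² = 17.112101 + -3.577474 − -0.031450 = 13.566077
step 3→4:
  ẍ = (ẋ'−ẋ)/dt = (-2.549254820−-2.186724648)/0.047383 = -7.651060
  θ̈ = (θ̇'−θ̇)/dt = (-1.059050699−-1.317474959)/0.047383 = 5.453945
  sinθ=-0.278533, cosθ=0.960427
  F = (M+m)·ẍ + m·l·cosθ·θ̈ − m·l·sinθ·θ̇² = -14.169350 + 1.438366 − -0.132756 = -12.598228
step 4→5:
  ẍ = (ẋ'−ẋ)/dt = (-2.496459262−-2.549254820)/0.047383 = 1.114230
  θ̈ = (θ̇'−θ̇)/dt = (-1.303348503−-1.059050699)/0.047383 = -5.155811
  sinθ=-0.337907, cosθ=0.941180
  F = (M+m)·ẍ + m·l·cosθ·θ̈ − m·l·sinθ·θ̇² = 2.063494 + -1.332490 − -0.104070 = 0.835074
step 5→6:
  ẍ = (ẋ'−ẋ)/dt = (-2.782364718−-2.496459262)/0.047383 = -6.033925
  θ̈ = (θ̇'−θ̇)/dt = (-1.202810653−-1.303348503)/0.047383 = 2.121813
  sinθ=-0.384691, cosθ=0.923045
  F = (M+m)·ẍ + m·l·cosθ·θ̈ − m·l·sinθ·θ̇² = -11.174503 + 0.537804 − -0.179443 = -10.457255
step 6→7:
  ẍ = (ẋ'−ẋ)/dt = (-3.090830361−-2.782364718)/0.047383 = -6.510049
  θ̈ = (θ̇'−θ̇)/dt = (-1.117847764−-1.202810653)/0.047383 = 1.793109
  sinθ=-0.440925, cosθ=0.897544
  F = (M+m)·ẍ + m·l·cosθ·θ̈ − m·l·sinθ·θ̇² = -12.056259 + 0.441933 − -0.175168 = -11.439158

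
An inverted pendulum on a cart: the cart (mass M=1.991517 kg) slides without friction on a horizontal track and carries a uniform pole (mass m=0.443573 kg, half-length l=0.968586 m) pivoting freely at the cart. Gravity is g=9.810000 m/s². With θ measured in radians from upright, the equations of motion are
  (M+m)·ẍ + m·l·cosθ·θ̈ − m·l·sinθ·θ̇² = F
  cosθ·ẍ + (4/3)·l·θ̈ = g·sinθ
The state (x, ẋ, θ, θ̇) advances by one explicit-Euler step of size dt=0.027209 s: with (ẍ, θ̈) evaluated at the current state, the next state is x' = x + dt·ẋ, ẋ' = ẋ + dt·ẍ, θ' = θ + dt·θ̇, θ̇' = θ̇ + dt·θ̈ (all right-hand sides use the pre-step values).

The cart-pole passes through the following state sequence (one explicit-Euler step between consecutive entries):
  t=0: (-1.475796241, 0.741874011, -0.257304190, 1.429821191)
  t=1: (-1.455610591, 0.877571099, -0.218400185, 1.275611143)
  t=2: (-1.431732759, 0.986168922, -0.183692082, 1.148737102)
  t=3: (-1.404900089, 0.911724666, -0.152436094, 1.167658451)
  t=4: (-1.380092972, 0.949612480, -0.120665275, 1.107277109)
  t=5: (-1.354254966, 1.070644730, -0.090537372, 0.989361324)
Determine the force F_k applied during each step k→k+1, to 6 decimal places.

F_0 = 10.012968 N
F_1 = 7.914726 N
F_2 = -6.265138 N
F_3 = 2.537363 N
F_4 = 9.046892 N

step 0→1:
  ẍ = (ẋ'−ẋ)/dt = (0.877571099−0.741874011)/0.027209 = 4.987213
  θ̈ = (θ̇'−θ̇)/dt = (1.275611143−1.429821191)/0.027209 = -5.667612
  sinθ=-0.254474, cosθ=0.967080
  F = (M+m)·ẍ + m·l·cosθ·θ̈ − m·l·sinθ·θ̇² = 12.144313 + -2.354863 − -0.223517 = 10.012968
step 1→2:
  ẍ = (ẋ'−ẋ)/dt = (0.986168922−0.877571099)/0.027209 = 3.991246
  θ̈ = (θ̇'−θ̇)/dt = (1.148737102−1.275611143)/0.027209 = -4.662944
  sinθ=-0.216668, cosθ=0.976245
  F = (M+m)·ẍ + m·l·cosθ·θ̈ − m·l·sinθ·θ̇² = 9.719044 + -1.955791 − -0.151473 = 7.914726
step 2→3:
  ẍ = (ẋ'−ẋ)/dt = (0.911724666−0.986168922)/0.027209 = -2.736016
  θ̈ = (θ̇'−θ̇)/dt = (1.167658451−1.148737102)/0.027209 = 0.695408
  sinθ=-0.182661, cosθ=0.983176
  F = (M+m)·ẍ + m·l·cosθ·θ̈ − m·l·sinθ·θ̇² = -6.662445 + 0.293747 − -0.103559 = -6.265138
step 3→4:
  ẍ = (ẋ'−ẋ)/dt = (0.949612480−0.911724666)/0.027209 = 1.392474
  θ̈ = (θ̇'−θ̇)/dt = (1.107277109−1.167658451)/0.027209 = -2.219168
  sinθ=-0.151846, cosθ=0.988404
  F = (M+m)·ẍ + m·l·cosθ·θ̈ − m·l·sinθ·θ̇² = 3.390799 + -0.942384 − -0.088949 = 2.537363
step 4→5:
  ẍ = (ẋ'−ẋ)/dt = (1.070644730−0.949612480)/0.027209 = 4.448243
  θ̈ = (θ̇'−θ̇)/dt = (0.989361324−1.107277109)/0.027209 = -4.333705
  sinθ=-0.120373, cosθ=0.992729
  F = (M+m)·ẍ + m·l·cosθ·θ̈ − m·l·sinθ·θ̇² = 10.831873 + -1.848389 − -0.063408 = 9.046892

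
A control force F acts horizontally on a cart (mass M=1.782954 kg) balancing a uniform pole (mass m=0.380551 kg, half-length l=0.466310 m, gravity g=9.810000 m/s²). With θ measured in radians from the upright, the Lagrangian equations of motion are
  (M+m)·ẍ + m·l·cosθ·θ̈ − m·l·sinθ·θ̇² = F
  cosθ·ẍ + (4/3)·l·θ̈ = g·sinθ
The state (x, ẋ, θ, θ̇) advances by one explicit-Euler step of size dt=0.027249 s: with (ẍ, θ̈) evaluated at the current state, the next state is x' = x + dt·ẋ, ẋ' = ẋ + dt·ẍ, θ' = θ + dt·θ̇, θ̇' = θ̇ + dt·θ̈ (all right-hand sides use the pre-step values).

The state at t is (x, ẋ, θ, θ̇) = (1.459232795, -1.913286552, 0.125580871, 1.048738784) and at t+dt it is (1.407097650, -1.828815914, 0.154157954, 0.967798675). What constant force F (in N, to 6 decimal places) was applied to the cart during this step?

F = 6.159361 N

ẍ = (ẋ'−ẋ)/dt = (-1.828815914−-1.913286552)/0.027249 = 3.099954
θ̈ = (θ̇'−θ̇)/dt = (0.967798675−1.048738784)/0.027249 = -2.970388
sinθ=0.125251, cosθ=0.992125
F = (M+m)·ẍ + m·l·cosθ·θ̈ − m·l·sinθ·θ̇² = 6.706765 + -0.522959 − 0.024446 = 6.159361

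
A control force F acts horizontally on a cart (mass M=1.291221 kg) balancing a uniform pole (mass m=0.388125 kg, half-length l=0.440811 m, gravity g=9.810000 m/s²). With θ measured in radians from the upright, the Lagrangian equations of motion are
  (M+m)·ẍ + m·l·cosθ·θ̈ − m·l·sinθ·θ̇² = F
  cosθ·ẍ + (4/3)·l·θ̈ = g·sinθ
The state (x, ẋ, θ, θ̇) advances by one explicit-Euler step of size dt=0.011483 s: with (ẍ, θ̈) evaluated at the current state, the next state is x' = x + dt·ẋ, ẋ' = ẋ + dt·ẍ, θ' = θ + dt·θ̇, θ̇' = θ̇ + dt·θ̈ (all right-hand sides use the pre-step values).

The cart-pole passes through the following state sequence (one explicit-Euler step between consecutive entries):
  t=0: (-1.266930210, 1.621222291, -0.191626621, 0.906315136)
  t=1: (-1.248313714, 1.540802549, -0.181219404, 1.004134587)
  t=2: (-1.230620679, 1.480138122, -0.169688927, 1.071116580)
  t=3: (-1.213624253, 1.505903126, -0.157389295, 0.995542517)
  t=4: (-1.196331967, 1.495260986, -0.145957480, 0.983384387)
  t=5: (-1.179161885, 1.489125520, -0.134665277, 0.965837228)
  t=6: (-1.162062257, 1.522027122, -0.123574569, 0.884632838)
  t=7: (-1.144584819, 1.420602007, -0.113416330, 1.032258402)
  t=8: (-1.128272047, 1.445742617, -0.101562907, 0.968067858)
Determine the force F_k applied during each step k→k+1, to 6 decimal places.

step 0→1:
  ẍ = (ẋ'−ẋ)/dt = (1.540802549−1.621222291)/0.011483 = -7.003374
  θ̈ = (θ̇'−θ̇)/dt = (1.004134587−0.906315136)/0.011483 = 8.518632
  sinθ=-0.190456, cosθ=0.981696
  F = (M+m)·ẍ + m·l·cosθ·θ̈ − m·l·sinθ·θ̇² = -11.761088 + 1.430773 − -0.026766 = -10.303549
step 1→2:
  ẍ = (ẋ'−ẋ)/dt = (1.480138122−1.540802549)/0.011483 = -5.282977
  θ̈ = (θ̇'−θ̇)/dt = (1.071116580−1.004134587)/0.011483 = 5.833144
  sinθ=-0.180229, cosθ=0.983625
  F = (M+m)·ẍ + m·l·cosθ·θ̈ − m·l·sinθ·θ̇² = -8.871947 + 0.981649 − -0.031091 = -7.859207
step 2→3:
  ẍ = (ẋ'−ẋ)/dt = (1.505903126−1.480138122)/0.011483 = 2.243752
  θ̈ = (θ̇'−θ̇)/dt = (0.995542517−1.071116580)/0.011483 = -6.581387
  sinθ=-0.168876, cosθ=0.985637
  F = (M+m)·ẍ + m·l·cosθ·θ̈ − m·l·sinθ·θ̇² = 3.768036 + -1.109835 − -0.033149 = 2.691349
step 3→4:
  ẍ = (ẋ'−ẋ)/dt = (1.495260986−1.505903126)/0.011483 = -0.926773
  θ̈ = (θ̇'−θ̇)/dt = (0.983384387−0.995542517)/0.011483 = -1.058794
  sinθ=-0.156740, cosθ=0.987640
  F = (M+m)·ẍ + m·l·cosθ·θ̈ − m·l·sinθ·θ̇² = -1.556373 + -0.178910 − -0.026578 = -1.708705
step 4→5:
  ẍ = (ẋ'−ẋ)/dt = (1.489125520−1.495260986)/0.011483 = -0.534309
  θ̈ = (θ̇'−θ̇)/dt = (0.965837228−0.983384387)/0.011483 = -1.528099
  sinθ=-0.145440, cosθ=0.989367
  F = (M+m)·ẍ + m·l·cosθ·θ̈ − m·l·sinθ·θ̇² = -0.897289 + -0.258662 − -0.024063 = -1.131888
step 5→6:
  ẍ = (ẋ'−ẋ)/dt = (1.522027122−1.489125520)/0.011483 = 2.865244
  θ̈ = (θ̇'−θ̇)/dt = (0.884632838−0.965837228)/0.011483 = -7.071705
  sinθ=-0.134259, cosθ=0.990946
  F = (M+m)·ẍ + m·l·cosθ·θ̈ − m·l·sinθ·θ̇² = 4.811737 + -1.198942 − -0.021428 = 3.634222
step 6→7:
  ẍ = (ẋ'−ẋ)/dt = (1.420602007−1.522027122)/0.011483 = -8.832632
  θ̈ = (θ̇'−θ̇)/dt = (1.032258402−0.884632838)/0.011483 = 12.856010
  sinθ=-0.123260, cosθ=0.992374
  F = (M+m)·ẍ + m·l·cosθ·θ̈ − m·l·sinθ·θ̇² = -14.833045 + 2.182759 − -0.016503 = -12.633783
step 7→8:
  ẍ = (ẋ'−ẋ)/dt = (1.445742617−1.420602007)/0.011483 = 2.189376
  θ̈ = (θ̇'−θ̇)/dt = (0.968067858−1.032258402)/0.011483 = -5.590050
  sinθ=-0.113173, cosθ=0.993575
  F = (M+m)·ẍ + m·l·cosθ·θ̈ − m·l·sinθ·θ̇² = 3.676721 + -0.950256 − -0.020632 = 2.747097

F_0 = -10.303549 N
F_1 = -7.859207 N
F_2 = 2.691349 N
F_3 = -1.708705 N
F_4 = -1.131888 N
F_5 = 3.634222 N
F_6 = -12.633783 N
F_7 = 2.747097 N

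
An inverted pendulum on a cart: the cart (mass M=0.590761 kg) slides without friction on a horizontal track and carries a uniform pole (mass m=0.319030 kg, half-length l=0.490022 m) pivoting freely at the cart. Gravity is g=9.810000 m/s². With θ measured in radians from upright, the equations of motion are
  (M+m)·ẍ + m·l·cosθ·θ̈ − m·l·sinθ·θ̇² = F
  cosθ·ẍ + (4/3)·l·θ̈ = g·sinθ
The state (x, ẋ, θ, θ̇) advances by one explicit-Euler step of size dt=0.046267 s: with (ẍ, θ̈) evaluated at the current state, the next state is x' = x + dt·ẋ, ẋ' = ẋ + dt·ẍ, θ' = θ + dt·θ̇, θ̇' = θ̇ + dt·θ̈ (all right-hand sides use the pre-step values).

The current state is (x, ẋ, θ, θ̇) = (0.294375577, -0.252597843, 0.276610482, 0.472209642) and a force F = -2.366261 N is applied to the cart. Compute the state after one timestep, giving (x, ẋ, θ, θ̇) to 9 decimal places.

(0.282688633, -0.452449172, 0.298458206, 0.956178479)

sinθ=0.273096553, cosθ=0.961986628
temp = (F + m·l·θ̇²·sinθ)/(M+m) = (-2.366261 + 0.009519914)/0.909791 = -2.590420312
θ̈ = (g·sinθ − cosθ·temp)/(l·(4/3 − m·cos²θ/(M+m))) = 10.460346187
ẍ = temp − m·l·θ̈·cosθ/(M+m) = -4.319522098
Euler: x'=0.294375577+0.046267·-0.252597843=0.282688633, ẋ'=-0.252597843+0.046267·-4.319522098=-0.452449172
       θ'=0.276610482+0.046267·0.472209642=0.298458206, θ̇'=0.472209642+0.046267·10.460346187=0.956178479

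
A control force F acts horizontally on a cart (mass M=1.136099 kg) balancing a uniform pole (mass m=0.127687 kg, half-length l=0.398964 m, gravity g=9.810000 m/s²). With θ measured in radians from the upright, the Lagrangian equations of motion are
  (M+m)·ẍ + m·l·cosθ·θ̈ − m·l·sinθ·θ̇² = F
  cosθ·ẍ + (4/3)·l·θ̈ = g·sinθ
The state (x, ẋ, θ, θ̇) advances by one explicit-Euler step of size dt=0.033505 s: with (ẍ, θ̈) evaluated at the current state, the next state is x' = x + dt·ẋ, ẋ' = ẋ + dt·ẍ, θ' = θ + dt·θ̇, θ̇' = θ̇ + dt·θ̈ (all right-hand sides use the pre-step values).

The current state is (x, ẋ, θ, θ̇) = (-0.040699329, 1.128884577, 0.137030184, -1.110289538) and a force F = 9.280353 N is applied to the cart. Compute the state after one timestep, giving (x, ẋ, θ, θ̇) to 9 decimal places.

sinθ=0.136601744, cosθ=0.990626046
temp = (F + m·l·θ̇²·sinθ)/(M+m) = (9.280353 + 0.008578456)/1.263786 = 7.350082574
θ̈ = (g·sinθ − cosθ·temp)/(l·(4/3 − m·cos²θ/(M+m))) = -12.065767149
ẍ = temp − m·l·θ̈·cosθ/(M+m) = 7.831887832
Euler: x'=-0.040699329+0.033505·1.128884577=-0.002876051, ẋ'=1.128884577+0.033505·7.831887832=1.391291979
       θ'=0.137030184+0.033505·-1.110289538=0.099829933, θ̇'=-1.110289538+0.033505·-12.065767149=-1.514553066

(-0.002876051, 1.391291979, 0.099829933, -1.514553066)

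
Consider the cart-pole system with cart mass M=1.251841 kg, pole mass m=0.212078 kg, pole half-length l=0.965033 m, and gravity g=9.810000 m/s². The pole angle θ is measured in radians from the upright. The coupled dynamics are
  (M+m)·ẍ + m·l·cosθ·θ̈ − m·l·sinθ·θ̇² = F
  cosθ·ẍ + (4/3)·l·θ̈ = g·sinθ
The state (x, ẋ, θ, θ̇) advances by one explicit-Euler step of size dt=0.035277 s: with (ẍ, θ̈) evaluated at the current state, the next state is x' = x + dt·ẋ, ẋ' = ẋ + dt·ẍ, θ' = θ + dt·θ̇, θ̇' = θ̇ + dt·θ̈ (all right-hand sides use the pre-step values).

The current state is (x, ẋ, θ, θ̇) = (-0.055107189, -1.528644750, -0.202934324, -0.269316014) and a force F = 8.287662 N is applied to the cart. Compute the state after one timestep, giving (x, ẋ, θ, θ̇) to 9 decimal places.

(-0.109033190, -1.297485070, -0.212434985, -0.499487458)

sinθ=-0.201544304, cosθ=0.979479399
temp = (F + m·l·θ̇²·sinθ)/(M+m) = (8.287662 + -0.002991801)/1.463919 = 5.659240845
θ̈ = (g·sinθ − cosθ·temp)/(l·(4/3 − m·cos²θ/(M+m))) = -6.524688721
ẍ = temp − m·l·θ̈·cosθ/(M+m) = 6.552702338
Euler: x'=-0.055107189+0.035277·-1.528644750=-0.109033190, ẋ'=-1.528644750+0.035277·6.552702338=-1.297485070
       θ'=-0.202934324+0.035277·-0.269316014=-0.212434985, θ̇'=-0.269316014+0.035277·-6.524688721=-0.499487458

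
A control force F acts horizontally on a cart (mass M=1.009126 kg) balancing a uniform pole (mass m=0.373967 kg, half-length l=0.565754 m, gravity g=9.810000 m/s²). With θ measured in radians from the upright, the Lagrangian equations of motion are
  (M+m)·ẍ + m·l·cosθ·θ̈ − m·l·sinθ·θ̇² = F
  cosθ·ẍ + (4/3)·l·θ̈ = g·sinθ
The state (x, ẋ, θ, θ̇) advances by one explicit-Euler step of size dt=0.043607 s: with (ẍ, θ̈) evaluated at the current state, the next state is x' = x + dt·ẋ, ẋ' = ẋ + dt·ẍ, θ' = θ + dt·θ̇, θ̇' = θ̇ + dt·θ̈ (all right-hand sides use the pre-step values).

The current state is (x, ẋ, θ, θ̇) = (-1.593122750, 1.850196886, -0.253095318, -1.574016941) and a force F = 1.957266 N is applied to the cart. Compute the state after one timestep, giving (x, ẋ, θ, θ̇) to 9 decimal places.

sinθ=-0.250401861, cosθ=0.968141987
temp = (F + m·l·θ̇²·sinθ)/(M+m) = (1.957266 + -0.131255428)/1.383093 = 1.320237014
θ̈ = (g·sinθ − cosθ·temp)/(l·(4/3 − m·cos²θ/(M+m))) = -6.112716725
ẍ = temp − m·l·θ̈·cosθ/(M+m) = 2.225516869
Euler: x'=-1.593122750+0.043607·1.850196886=-1.512441214, ẋ'=1.850196886+0.043607·2.225516869=1.947245000
       θ'=-0.253095318+0.043607·-1.574016941=-0.321733475, θ̇'=-1.574016941+0.043607·-6.112716725=-1.840574179

(-1.512441214, 1.947245000, -0.321733475, -1.840574179)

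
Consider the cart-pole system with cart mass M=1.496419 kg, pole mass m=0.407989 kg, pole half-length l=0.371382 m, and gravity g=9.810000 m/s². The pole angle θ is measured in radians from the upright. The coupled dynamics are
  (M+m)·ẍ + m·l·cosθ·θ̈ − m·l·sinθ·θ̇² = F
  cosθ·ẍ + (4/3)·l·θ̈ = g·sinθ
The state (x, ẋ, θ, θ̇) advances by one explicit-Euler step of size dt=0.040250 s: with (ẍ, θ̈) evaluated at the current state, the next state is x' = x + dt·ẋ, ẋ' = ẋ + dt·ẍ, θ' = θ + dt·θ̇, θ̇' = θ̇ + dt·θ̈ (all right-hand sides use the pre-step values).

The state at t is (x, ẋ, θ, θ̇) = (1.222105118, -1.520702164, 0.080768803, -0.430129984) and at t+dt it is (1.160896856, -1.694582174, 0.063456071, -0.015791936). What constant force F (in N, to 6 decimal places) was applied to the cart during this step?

F = -6.674628 N

ẍ = (ẋ'−ẋ)/dt = (-1.694582174−-1.520702164)/0.040250 = -4.320000
θ̈ = (θ̇'−θ̇)/dt = (-0.015791936−-0.430129984)/0.040250 = 10.294113
sinθ=0.080681, cosθ=0.996740
F = (M+m)·ẍ + m·l·cosθ·θ̈ − m·l·sinθ·θ̇² = -8.227043 + 1.554677 − 0.002262 = -6.674628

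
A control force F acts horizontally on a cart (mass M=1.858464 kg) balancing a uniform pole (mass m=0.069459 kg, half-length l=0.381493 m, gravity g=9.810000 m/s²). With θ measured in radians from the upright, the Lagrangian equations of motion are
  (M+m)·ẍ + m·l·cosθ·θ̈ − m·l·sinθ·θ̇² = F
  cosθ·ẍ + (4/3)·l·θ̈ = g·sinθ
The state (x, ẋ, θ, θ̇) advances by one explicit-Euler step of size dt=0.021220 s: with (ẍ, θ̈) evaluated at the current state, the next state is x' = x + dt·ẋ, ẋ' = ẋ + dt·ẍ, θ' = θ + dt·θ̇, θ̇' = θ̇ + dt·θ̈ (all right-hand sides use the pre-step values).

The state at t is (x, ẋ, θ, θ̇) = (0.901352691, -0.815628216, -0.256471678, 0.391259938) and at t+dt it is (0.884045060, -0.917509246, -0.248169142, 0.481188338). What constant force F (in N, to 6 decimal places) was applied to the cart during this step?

ẍ = (ẋ'−ẋ)/dt = (-0.917509246−-0.815628216)/0.021220 = -4.801180
θ̈ = (θ̇'−θ̇)/dt = (0.481188338−0.391259938)/0.021220 = 4.237908
sinθ=-0.253669, cosθ=0.967291
F = (M+m)·ẍ + m·l·cosθ·θ̈ − m·l·sinθ·θ̇² = -9.256304 + 0.108623 − -0.001029 = -9.146652

F = -9.146652 N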